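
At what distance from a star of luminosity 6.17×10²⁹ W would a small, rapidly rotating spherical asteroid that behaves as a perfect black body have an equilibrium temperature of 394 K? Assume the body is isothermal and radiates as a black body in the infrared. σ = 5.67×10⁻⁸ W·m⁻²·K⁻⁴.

d ≈ 3.00×10¹² m

For an isothermal black-emitting sphere, (1−a)S·πr² = σ·4πr²·T⁴ ⇒ S = 4σT⁴/(1−a).
S = 4·5.67×10⁻⁸·(394)⁴/1.00 = 5465 W/m².
Flux falls as S = L/(4πd²), so d = √(L/(4πS)) = √(6.17×10²⁹/(4π·5465)).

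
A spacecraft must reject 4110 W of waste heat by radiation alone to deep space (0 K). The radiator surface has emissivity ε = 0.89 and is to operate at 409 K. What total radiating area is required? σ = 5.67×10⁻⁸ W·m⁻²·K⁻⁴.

P = εσA T⁴ ⇒ A = P/(εσT⁴).
T⁴ = 2.798×10¹⁰ K⁴.
A = 4110/(0.89 × 5.67×10⁻⁸ × 2.798×10¹⁰).

A ≈ 2.91 m²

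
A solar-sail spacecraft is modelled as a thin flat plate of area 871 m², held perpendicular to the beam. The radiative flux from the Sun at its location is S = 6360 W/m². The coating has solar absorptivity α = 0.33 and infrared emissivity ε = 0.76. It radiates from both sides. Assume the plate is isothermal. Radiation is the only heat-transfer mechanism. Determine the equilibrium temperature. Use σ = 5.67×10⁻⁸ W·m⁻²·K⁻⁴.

At equilibrium, absorbed power = emitted power.
Absorbing cross-section = A = 871.0 m²; emitting surface = 2A = 1742 m² (ratio 2).
αS·A_cross = εσ·A_surf·T⁴  ⇒  T⁴ = αS/(ε·2σ).
T⁴ = 0.330·6360/(0.76·2·5.67×10⁻⁸) = 2.435×10¹⁰ K⁴.
T = (2.435×10¹⁰)^(1/4).

T ≈ 395 K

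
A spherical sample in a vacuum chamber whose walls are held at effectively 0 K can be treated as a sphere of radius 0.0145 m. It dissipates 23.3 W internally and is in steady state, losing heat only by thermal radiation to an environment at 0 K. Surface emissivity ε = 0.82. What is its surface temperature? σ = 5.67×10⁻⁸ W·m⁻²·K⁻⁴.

T ≈ 660 K

Steady state: internal power = radiated power, P = εσA T⁴.
Radiating area A = 4πr² = 0.002642 m².
T⁴ = P/(εσA) = 23.3/(0.82·5.67×10⁻⁸·0.002642) = 1.897×10¹¹ K⁴.
T = (1.897×10¹¹)^(1/4).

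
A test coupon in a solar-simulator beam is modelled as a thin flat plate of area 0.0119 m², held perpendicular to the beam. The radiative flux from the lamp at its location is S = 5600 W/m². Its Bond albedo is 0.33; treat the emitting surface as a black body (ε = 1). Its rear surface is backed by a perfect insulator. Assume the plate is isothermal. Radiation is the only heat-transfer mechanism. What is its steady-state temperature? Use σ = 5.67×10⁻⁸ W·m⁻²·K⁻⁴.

T ≈ 507 K

At equilibrium, absorbed power = emitted power.
Absorbing cross-section = A = 0.01190 m²; emitting surface = A = 0.01190 m² (ratio 1).
(1−a)S·A_cross = εσ·A_surf·T⁴  ⇒  T⁴ = (1−a)S/(1σ).
T⁴ = 0.670·5600/(1·5.67×10⁻⁸) = 6.617×10¹⁰ K⁴.
T = (6.617×10¹⁰)^(1/4).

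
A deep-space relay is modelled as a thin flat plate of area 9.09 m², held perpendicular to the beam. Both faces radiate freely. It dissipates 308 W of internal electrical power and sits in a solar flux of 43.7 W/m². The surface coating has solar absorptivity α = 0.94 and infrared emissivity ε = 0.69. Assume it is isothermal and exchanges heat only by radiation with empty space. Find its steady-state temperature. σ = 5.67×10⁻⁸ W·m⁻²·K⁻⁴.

At steady state, absorbed solar power + internal power = radiated power.
Absorbed: α·S·A_cross = 0.94·43.7·9.090 = 373.4 W (cross-section A).
Total input = 373.4 + 308 = 681.4 W.
Radiated: εσ·A_surf·T⁴ with A_surf = 2A = 18.18 m².
T⁴ = 681.4/(0.69·5.67×10⁻⁸·18.18) = 9.580×10⁸ K⁴.

T ≈ 176 K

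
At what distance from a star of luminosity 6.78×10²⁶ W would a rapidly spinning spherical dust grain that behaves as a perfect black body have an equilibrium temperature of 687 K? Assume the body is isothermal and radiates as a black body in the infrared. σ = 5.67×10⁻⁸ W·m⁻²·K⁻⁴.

d ≈ 3.27×10¹⁰ m

For an isothermal black-emitting sphere, (1−a)S·πr² = σ·4πr²·T⁴ ⇒ S = 4σT⁴/(1−a).
S = 4·5.67×10⁻⁸·(687)⁴/1.00 = 50520 W/m².
Flux falls as S = L/(4πd²), so d = √(L/(4πS)) = √(6.78×10²⁶/(4π·50520)).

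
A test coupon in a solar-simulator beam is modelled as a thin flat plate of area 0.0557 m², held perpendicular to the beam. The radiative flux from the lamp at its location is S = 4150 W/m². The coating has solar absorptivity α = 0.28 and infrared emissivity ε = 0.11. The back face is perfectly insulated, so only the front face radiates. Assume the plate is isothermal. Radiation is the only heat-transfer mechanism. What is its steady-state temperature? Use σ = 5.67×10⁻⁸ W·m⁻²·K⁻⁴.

T ≈ 657 K

At equilibrium, absorbed power = emitted power.
Absorbing cross-section = A = 0.05570 m²; emitting surface = A = 0.05570 m² (ratio 1).
αS·A_cross = εσ·A_surf·T⁴  ⇒  T⁴ = αS/(ε·1σ).
T⁴ = 0.280·4150/(0.11·1·5.67×10⁻⁸) = 1.863×10¹¹ K⁴.
T = (1.863×10¹¹)^(1/4).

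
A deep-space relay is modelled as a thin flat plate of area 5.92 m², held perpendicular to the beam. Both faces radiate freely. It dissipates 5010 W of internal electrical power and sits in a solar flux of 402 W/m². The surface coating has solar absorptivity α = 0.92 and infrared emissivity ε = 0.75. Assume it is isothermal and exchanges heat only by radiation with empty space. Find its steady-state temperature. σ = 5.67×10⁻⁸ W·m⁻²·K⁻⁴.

At steady state, absorbed solar power + internal power = radiated power.
Absorbed: α·S·A_cross = 0.92·402·5.920 = 2189 W (cross-section A).
Total input = 2189 + 5010 = 7199 W.
Radiated: εσ·A_surf·T⁴ with A_surf = 2A = 11.84 m².
T⁴ = 7199/(0.75·5.67×10⁻⁸·11.84) = 1.430×10¹⁰ K⁴.

T ≈ 346 K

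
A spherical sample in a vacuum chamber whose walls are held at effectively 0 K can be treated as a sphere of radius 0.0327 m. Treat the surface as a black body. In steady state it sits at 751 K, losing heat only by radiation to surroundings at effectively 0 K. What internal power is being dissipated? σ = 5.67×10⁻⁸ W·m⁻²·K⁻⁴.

P ≈ 242 W

Steady state: P = εσA T⁴.
A = 4πr² = 0.01344 m²; T⁴ = (751)⁴ = 3.181×10¹¹ K⁴.
P = 1.0 × 5.67×10⁻⁸ × 0.01344 × 3.181×10¹¹.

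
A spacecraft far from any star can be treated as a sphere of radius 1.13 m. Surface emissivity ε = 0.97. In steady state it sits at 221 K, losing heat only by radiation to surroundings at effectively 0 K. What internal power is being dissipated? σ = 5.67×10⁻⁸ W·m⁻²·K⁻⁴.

P ≈ 2110 W

Steady state: P = εσA T⁴.
A = 4πr² = 16.05 m²; T⁴ = (221)⁴ = 2.385×10⁹ K⁴.
P = 0.97 × 5.67×10⁻⁸ × 16.05 × 2.385×10⁹.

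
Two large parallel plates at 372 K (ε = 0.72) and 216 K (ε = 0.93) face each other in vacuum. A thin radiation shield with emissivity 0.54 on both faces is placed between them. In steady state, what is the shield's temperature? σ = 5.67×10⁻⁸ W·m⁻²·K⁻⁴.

T_s ≈ 316 K

In steady state the net flux on the hot side equals that on the cold side.
σ(T₁⁴−T_s⁴)/D₁ = σ(T_s⁴−T₂⁴)/D₂, with D₁ = 1/ε₁+1/ε_s−1 = 2.241, D₂ = 1/ε_s+1/ε₂−1 = 1.927.
Solve for T_s⁴: T_s⁴ = (D₂·T₁⁴ + D₁·T₂⁴)/(D₁+D₂) = 1.002×10¹⁰ K⁴.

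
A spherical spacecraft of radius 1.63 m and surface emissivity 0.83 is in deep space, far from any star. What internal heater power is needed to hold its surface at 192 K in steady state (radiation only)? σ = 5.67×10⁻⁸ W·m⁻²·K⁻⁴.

P ≈ 2140 W

P = εσ·4πr²·T⁴.
4πr² = 33.39 m²; T⁴ = 1.359×10⁹ K⁴.
P = 0.83·5.67×10⁻⁸·33.39·1.359×10⁹.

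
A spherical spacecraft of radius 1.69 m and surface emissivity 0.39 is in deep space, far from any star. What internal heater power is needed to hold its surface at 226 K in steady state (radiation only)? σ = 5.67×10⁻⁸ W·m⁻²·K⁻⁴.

P ≈ 2070 W

P = εσ·4πr²·T⁴.
4πr² = 35.89 m²; T⁴ = 2.609×10⁹ K⁴.
P = 0.39·5.67×10⁻⁸·35.89·2.609×10⁹.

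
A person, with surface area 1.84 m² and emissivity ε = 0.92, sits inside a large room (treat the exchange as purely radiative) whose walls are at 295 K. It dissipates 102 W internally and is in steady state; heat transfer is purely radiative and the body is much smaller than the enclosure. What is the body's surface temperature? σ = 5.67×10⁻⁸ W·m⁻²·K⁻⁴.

T ≈ 305 K

For a small grey body in a large enclosure, net radiated power = εσA(T⁴ − T_w⁴).
Steady state: P = εσA(T⁴ − T_w⁴) with A = 1.84 m².
T⁴ = P/(εσA) + T_w⁴ = 102/(0.92·5.67×10⁻⁸·1.840) + (295)⁴
    = 1.063×10⁹ + 7.573×10⁹ = 8.636×10⁹ K⁴.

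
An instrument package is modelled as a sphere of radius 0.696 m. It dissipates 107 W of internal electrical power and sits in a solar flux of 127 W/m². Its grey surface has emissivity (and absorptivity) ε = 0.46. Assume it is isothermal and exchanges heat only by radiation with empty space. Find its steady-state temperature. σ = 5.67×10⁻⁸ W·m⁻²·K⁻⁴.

T ≈ 187 K

At steady state, absorbed solar power + internal power = radiated power.
Absorbed: α·S·A_cross = 0.46·127·1.522 = 88.91 W (cross-section πr²).
Total input = 88.91 + 107 = 195.9 W.
Radiated: εσ·A_surf·T⁴ with A_surf = 4πr² = 6.087 m².
T⁴ = 195.9/(0.46·5.67×10⁻⁸·6.087) = 1.234×10⁹ K⁴.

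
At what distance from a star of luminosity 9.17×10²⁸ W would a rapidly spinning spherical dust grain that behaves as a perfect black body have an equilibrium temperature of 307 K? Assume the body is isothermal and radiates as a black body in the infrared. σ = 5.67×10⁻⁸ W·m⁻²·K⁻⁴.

For an isothermal black-emitting sphere, (1−a)S·πr² = σ·4πr²·T⁴ ⇒ S = 4σT⁴/(1−a).
S = 4·5.67×10⁻⁸·(307)⁴/1.00 = 2015 W/m².
Flux falls as S = L/(4πd²), so d = √(L/(4πS)) = √(9.17×10²⁸/(4π·2015)).

d ≈ 1.90×10¹² m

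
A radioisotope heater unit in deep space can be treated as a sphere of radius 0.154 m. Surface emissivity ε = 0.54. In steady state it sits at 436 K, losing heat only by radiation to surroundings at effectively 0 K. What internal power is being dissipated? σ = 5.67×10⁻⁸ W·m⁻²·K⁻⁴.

P ≈ 330 W

Steady state: P = εσA T⁴.
A = 4πr² = 0.2980 m²; T⁴ = (436)⁴ = 3.614×10¹⁰ K⁴.
P = 0.54 × 5.67×10⁻⁸ × 0.2980 × 3.614×10¹⁰.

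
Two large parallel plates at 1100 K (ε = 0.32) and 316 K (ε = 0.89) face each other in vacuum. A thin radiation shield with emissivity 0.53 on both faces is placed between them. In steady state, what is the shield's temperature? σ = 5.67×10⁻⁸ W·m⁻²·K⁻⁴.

In steady state the net flux on the hot side equals that on the cold side.
σ(T₁⁴−T_s⁴)/D₁ = σ(T_s⁴−T₂⁴)/D₂, with D₁ = 1/ε₁+1/ε_s−1 = 4.012, D₂ = 1/ε_s+1/ε₂−1 = 2.010.
Solve for T_s⁴: T_s⁴ = (D₂·T₁⁴ + D₁·T₂⁴)/(D₁+D₂) = 4.954×10¹¹ K⁴.

T_s ≈ 839 K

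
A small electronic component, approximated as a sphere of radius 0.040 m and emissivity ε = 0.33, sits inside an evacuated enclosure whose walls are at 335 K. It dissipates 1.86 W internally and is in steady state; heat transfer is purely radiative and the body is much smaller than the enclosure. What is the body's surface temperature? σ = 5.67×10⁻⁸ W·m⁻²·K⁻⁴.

T ≈ 364 K

For a small grey body in a large enclosure, net radiated power = εσA(T⁴ − T_w⁴).
Steady state: P = εσA(T⁴ − T_w⁴) with A = 4πr² = 0.02011 m².
T⁴ = P/(εσA) + T_w⁴ = 1.86/(0.33·5.67×10⁻⁸·0.02011) + (335)⁴
    = 4.944×10⁹ + 1.259×10¹⁰ = 1.754×10¹⁰ K⁴.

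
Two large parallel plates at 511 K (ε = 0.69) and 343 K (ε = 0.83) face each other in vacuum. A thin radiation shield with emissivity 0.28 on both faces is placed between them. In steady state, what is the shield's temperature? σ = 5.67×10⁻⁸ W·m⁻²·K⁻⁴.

In steady state the net flux on the hot side equals that on the cold side.
σ(T₁⁴−T_s⁴)/D₁ = σ(T_s⁴−T₂⁴)/D₂, with D₁ = 1/ε₁+1/ε_s−1 = 4.021, D₂ = 1/ε_s+1/ε₂−1 = 3.776.
Solve for T_s⁴: T_s⁴ = (D₂·T₁⁴ + D₁·T₂⁴)/(D₁+D₂) = 4.016×10¹⁰ K⁴.

T_s ≈ 448 K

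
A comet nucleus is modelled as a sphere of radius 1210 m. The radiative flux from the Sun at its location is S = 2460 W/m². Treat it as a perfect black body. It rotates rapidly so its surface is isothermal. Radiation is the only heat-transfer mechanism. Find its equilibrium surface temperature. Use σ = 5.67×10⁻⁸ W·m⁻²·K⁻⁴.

At equilibrium, absorbed power = emitted power.
Absorbing cross-section = πr² = 4.600×10⁶ m²; emitting surface = 4πr² = 1.840×10⁷ m² (ratio 4).
S·A_cross = εσ·A_surf·T⁴  ⇒  T⁴ = S/(4σ).
T⁴ = 1.00·2460/(4·5.67×10⁻⁸) = 1.085×10¹⁰ K⁴.
T = (1.085×10¹⁰)^(1/4).

T ≈ 323 K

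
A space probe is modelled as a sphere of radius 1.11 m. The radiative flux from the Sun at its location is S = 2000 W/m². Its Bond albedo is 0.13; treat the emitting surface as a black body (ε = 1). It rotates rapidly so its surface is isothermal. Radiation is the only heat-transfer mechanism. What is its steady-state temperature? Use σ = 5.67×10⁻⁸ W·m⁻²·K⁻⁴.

At equilibrium, absorbed power = emitted power.
Absorbing cross-section = πr² = 3.871 m²; emitting surface = 4πr² = 15.48 m² (ratio 4).
(1−a)S·A_cross = εσ·A_surf·T⁴  ⇒  T⁴ = (1−a)S/(4σ).
T⁴ = 0.870·2000/(4·5.67×10⁻⁸) = 7.672×10⁹ K⁴.
T = (7.672×10⁹)^(1/4).

T ≈ 296 K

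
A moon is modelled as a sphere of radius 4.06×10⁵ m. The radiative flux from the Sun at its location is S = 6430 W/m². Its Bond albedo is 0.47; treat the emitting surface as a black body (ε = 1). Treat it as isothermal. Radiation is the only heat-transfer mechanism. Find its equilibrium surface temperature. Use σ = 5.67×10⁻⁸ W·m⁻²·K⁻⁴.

T ≈ 350 K

At equilibrium, absorbed power = emitted power.
Absorbing cross-section = πr² = 5.178×10¹¹ m²; emitting surface = 4πr² = 2.071×10¹² m² (ratio 4).
(1−a)S·A_cross = εσ·A_surf·T⁴  ⇒  T⁴ = (1−a)S/(4σ).
T⁴ = 0.530·6430/(4·5.67×10⁻⁸) = 1.503×10¹⁰ K⁴.
T = (1.503×10¹⁰)^(1/4).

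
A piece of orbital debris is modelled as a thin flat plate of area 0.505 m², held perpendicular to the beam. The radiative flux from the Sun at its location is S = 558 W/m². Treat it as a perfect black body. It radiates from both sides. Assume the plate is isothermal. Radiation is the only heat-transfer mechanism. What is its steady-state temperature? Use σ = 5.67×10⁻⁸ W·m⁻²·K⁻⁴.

T ≈ 265 K

At equilibrium, absorbed power = emitted power.
Absorbing cross-section = A = 0.5050 m²; emitting surface = 2A = 1.010 m² (ratio 2).
S·A_cross = εσ·A_surf·T⁴  ⇒  T⁴ = S/(2σ).
T⁴ = 1.00·558/(2·5.67×10⁻⁸) = 4.921×10⁹ K⁴.
T = (4.921×10⁹)^(1/4).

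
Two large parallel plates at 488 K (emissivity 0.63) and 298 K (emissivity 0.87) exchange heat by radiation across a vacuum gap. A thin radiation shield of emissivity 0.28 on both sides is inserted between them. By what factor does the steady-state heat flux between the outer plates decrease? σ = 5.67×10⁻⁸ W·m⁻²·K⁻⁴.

factor ≈ 4.54

Without shield: q₀ = σΔ(T⁴)/(1/ε₁+1/ε₂−1) with denominator 1.737.
With shield the two gaps are in series; the resistances add: (1/ε₁+1/ε_s−1)+(1/ε_s+1/ε₂−1) = 4.159+3.721 = 7.880.
Heat-flux ratio q₀/q = 7.880/1.737.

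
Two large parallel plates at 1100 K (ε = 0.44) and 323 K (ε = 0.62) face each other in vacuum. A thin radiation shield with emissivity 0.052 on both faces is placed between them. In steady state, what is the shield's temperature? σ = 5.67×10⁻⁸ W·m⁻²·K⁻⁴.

T_s ≈ 923 K

In steady state the net flux on the hot side equals that on the cold side.
σ(T₁⁴−T_s⁴)/D₁ = σ(T_s⁴−T₂⁴)/D₂, with D₁ = 1/ε₁+1/ε_s−1 = 20.50, D₂ = 1/ε_s+1/ε₂−1 = 19.84.
Solve for T_s⁴: T_s⁴ = (D₂·T₁⁴ + D₁·T₂⁴)/(D₁+D₂) = 7.256×10¹¹ K⁴.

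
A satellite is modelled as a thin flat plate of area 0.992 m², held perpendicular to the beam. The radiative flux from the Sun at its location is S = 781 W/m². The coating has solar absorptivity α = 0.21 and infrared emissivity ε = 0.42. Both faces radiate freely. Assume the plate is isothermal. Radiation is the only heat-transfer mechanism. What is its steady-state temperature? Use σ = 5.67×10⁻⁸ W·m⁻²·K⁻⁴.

T ≈ 242 K

At equilibrium, absorbed power = emitted power.
Absorbing cross-section = A = 0.9920 m²; emitting surface = 2A = 1.984 m² (ratio 2).
αS·A_cross = εσ·A_surf·T⁴  ⇒  T⁴ = αS/(ε·2σ).
T⁴ = 0.210·781/(0.42·2·5.67×10⁻⁸) = 3.444×10⁹ K⁴.
T = (3.444×10⁹)^(1/4).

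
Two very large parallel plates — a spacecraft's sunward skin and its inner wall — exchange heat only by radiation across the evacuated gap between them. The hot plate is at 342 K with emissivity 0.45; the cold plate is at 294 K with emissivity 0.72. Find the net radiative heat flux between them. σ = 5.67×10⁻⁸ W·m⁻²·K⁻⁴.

For two infinite grey parallel plates, q = σ(T₁⁴ − T₂⁴)/(1/ε₁ + 1/ε₂ − 1).
T₁⁴ − T₂⁴ = 1.368×10¹⁰ − 7.471×10⁹ = 6.209×10⁹ K⁴.
1/ε₁ + 1/ε₂ − 1 = 2.222 + 1.389 − 1 = 2.611.
q = 5.67×10⁻⁸ × 6.209×10⁹ / 2.611.

q ≈ 135 W/m²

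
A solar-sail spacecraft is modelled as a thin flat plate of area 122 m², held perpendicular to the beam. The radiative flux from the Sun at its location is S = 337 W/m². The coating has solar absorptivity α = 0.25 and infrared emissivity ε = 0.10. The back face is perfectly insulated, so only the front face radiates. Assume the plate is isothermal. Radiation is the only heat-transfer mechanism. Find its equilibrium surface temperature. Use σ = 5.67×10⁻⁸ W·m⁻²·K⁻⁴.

At equilibrium, absorbed power = emitted power.
Absorbing cross-section = A = 122.0 m²; emitting surface = A = 122.0 m² (ratio 1).
αS·A_cross = εσ·A_surf·T⁴  ⇒  T⁴ = αS/(ε·1σ).
T⁴ = 0.250·337/(0.10·1·5.67×10⁻⁸) = 1.486×10¹⁰ K⁴.
T = (1.486×10¹⁰)^(1/4).

T ≈ 349 K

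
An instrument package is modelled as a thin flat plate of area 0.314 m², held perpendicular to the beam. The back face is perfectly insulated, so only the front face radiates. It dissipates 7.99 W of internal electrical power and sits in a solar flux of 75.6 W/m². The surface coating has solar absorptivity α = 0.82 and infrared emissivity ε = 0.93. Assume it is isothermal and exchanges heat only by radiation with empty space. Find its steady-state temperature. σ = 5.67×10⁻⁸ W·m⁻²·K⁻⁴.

At steady state, absorbed solar power + internal power = radiated power.
Absorbed: α·S·A_cross = 0.82·75.6·0.3140 = 19.47 W (cross-section A).
Total input = 19.47 + 7.99 = 27.46 W.
Radiated: εσ·A_surf·T⁴ with A_surf = A = 0.3140 m².
T⁴ = 27.46/(0.93·5.67×10⁻⁸·0.3140) = 1.658×10⁹ K⁴.

T ≈ 202 K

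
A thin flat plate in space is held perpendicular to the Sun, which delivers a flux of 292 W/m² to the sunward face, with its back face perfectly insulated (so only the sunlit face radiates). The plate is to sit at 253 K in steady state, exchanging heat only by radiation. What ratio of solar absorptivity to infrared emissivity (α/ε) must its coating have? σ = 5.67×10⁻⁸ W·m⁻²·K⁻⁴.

Balance: αS·A = εσ·1A·T⁴ ⇒ α/ε = σT⁴/S.
α/ε = 5.67×10⁻⁸·(253)⁴/292 = 5.67×10⁻⁸·4.097×10⁹/292.

α/ε ≈ 0.796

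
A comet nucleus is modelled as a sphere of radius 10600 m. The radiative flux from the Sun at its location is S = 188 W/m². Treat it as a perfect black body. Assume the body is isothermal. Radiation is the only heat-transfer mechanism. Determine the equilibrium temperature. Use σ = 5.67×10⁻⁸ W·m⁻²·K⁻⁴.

At equilibrium, absorbed power = emitted power.
Absorbing cross-section = πr² = 3.530×10⁸ m²; emitting surface = 4πr² = 1.412×10⁹ m² (ratio 4).
S·A_cross = εσ·A_surf·T⁴  ⇒  T⁴ = S/(4σ).
T⁴ = 1.00·188/(4·5.67×10⁻⁸) = 8.289×10⁸ K⁴.
T = (8.289×10⁸)^(1/4).

T ≈ 170 K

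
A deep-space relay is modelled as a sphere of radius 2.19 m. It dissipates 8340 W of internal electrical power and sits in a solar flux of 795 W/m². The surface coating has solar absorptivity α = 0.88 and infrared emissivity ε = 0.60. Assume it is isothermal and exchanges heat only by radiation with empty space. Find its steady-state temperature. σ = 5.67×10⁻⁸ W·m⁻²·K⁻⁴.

T ≈ 310 K

At steady state, absorbed solar power + internal power = radiated power.
Absorbed: α·S·A_cross = 0.88·795·15.07 = 10540 W (cross-section πr²).
Total input = 10540 + 8340 = 18880 W.
Radiated: εσ·A_surf·T⁴ with A_surf = 4πr² = 60.27 m².
T⁴ = 18880/(0.60·5.67×10⁻⁸·60.27) = 9.209×10⁹ K⁴.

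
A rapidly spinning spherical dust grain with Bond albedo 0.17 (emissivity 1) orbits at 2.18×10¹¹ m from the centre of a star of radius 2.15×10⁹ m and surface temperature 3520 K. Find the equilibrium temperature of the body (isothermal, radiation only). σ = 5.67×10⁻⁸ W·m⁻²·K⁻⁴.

T ≈ 236 K

The star's surface emits σT_*⁴; at distance d the flux is S = σT_*⁴(R_*/d)².
S = 5.67×10⁻⁸·(3520)⁴·(2.15×10⁹/2.18×10¹¹)² = 846.7 W/m².
For an isothermal sphere T⁴ = (1−a)S/(4σ) = 3.099×10⁹ K⁴.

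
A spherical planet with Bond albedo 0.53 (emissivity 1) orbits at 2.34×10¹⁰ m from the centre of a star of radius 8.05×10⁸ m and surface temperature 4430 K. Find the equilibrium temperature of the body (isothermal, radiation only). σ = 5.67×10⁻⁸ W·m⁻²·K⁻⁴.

The star's surface emits σT_*⁴; at distance d the flux is S = σT_*⁴(R_*/d)².
S = 5.67×10⁻⁸·(4430)⁴·(8.05×10⁸/2.34×10¹⁰)² = 25840 W/m².
For an isothermal sphere T⁴ = (1−a)S/(4σ) = 5.356×10¹⁰ K⁴.

T ≈ 481 K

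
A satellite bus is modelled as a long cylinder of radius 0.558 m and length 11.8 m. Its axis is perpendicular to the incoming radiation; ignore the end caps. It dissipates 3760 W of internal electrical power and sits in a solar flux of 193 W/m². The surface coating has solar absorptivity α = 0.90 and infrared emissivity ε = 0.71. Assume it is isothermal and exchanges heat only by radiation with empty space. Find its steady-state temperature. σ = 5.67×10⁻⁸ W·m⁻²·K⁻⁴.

At steady state, absorbed solar power + internal power = radiated power.
Absorbed: α·S·A_cross = 0.90·193·13.17 = 2287 W (cross-section 2rL).
Total input = 2287 + 3760 = 6047 W.
Radiated: εσ·A_surf·T⁴ with A_surf = 2πrL = 41.37 m².
T⁴ = 6047/(0.71·5.67×10⁻⁸·41.37) = 3.631×10⁹ K⁴.

T ≈ 245 K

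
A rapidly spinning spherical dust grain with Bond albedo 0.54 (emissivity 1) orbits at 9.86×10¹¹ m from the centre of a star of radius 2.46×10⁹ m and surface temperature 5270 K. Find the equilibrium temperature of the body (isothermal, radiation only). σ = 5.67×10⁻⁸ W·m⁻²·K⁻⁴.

T ≈ 153 K

The star's surface emits σT_*⁴; at distance d the flux is S = σT_*⁴(R_*/d)².
S = 5.67×10⁻⁸·(5270)⁴·(2.46×10⁹/9.86×10¹¹)² = 272.2 W/m².
For an isothermal sphere T⁴ = (1−a)S/(4σ) = 5.521×10⁸ K⁴.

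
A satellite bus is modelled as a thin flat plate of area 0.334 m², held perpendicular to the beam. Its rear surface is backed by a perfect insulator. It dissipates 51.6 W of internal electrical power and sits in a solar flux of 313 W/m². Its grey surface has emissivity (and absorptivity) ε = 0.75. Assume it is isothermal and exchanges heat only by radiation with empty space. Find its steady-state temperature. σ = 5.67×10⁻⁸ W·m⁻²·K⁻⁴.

T ≈ 309 K

At steady state, absorbed solar power + internal power = radiated power.
Absorbed: α·S·A_cross = 0.75·313·0.3340 = 78.41 W (cross-section A).
Total input = 78.41 + 51.6 = 130.0 W.
Radiated: εσ·A_surf·T⁴ with A_surf = A = 0.3340 m².
T⁴ = 130.0/(0.75·5.67×10⁻⁸·0.3340) = 9.153×10⁹ K⁴.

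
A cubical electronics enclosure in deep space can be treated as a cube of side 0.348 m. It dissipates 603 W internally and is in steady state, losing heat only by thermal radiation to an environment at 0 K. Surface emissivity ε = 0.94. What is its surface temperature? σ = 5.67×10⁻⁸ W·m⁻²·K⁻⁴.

T ≈ 353 K

Steady state: internal power = radiated power, P = εσA T⁴.
Radiating area A = 6L² = 0.7266 m².
T⁴ = P/(εσA) = 603/(0.94·5.67×10⁻⁸·0.7266) = 1.557×10¹⁰ K⁴.
T = (1.557×10¹⁰)^(1/4).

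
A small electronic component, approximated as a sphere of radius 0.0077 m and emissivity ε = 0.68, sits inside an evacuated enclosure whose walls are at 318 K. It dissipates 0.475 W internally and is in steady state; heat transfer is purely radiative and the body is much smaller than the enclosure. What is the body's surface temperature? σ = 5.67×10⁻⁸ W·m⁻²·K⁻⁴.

For a small grey body in a large enclosure, net radiated power = εσA(T⁴ − T_w⁴).
Steady state: P = εσA(T⁴ − T_w⁴) with A = 4πr² = 7.451×10⁻⁴ m².
T⁴ = P/(εσA) + T_w⁴ = 0.475/(0.68·5.67×10⁻⁸·7.451×10⁻⁴) + (318)⁴
    = 1.654×10¹⁰ + 1.023×10¹⁰ = 2.676×10¹⁰ K⁴.

T ≈ 404 K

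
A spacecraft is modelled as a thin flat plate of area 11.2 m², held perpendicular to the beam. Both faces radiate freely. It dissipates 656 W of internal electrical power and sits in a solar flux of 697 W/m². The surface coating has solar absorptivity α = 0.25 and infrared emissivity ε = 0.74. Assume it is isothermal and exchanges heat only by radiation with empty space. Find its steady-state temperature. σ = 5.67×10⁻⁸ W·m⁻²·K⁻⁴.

T ≈ 230 K

At steady state, absorbed solar power + internal power = radiated power.
Absorbed: α·S·A_cross = 0.25·697·11.20 = 1952 W (cross-section A).
Total input = 1952 + 656 = 2608 W.
Radiated: εσ·A_surf·T⁴ with A_surf = 2A = 22.40 m².
T⁴ = 2608/(0.74·5.67×10⁻⁸·22.40) = 2.774×10⁹ K⁴.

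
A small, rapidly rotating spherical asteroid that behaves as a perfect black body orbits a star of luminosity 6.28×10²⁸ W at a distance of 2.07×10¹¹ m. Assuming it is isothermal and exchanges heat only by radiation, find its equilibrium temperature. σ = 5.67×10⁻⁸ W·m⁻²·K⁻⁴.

First find the stellar flux at distance d: S = L/(4πd²) = 6.28×10²⁸/(4π·(2.07×10¹¹)²) = 1.166×10⁵ W/m².
For an isothermal sphere, absorbed (1−a)S·πr² = emitted σ·4πr²·T⁴, so T⁴ = (1−a)S/(4σ).
T⁴ = 1.00·1.166×10⁵/(4·5.67×10⁻⁸) = 5.142×10¹¹ K⁴.

T ≈ 847 K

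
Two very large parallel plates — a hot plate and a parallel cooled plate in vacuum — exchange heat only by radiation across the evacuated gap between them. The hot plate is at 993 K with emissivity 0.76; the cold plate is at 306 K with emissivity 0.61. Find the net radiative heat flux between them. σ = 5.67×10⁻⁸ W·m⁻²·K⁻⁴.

For two infinite grey parallel plates, q = σ(T₁⁴ − T₂⁴)/(1/ε₁ + 1/ε₂ − 1).
T₁⁴ − T₂⁴ = 9.723×10¹¹ − 8.768×10⁹ = 9.635×10¹¹ K⁴.
1/ε₁ + 1/ε₂ − 1 = 1.316 + 1.639 − 1 = 1.955.
q = 5.67×10⁻⁸ × 9.635×10¹¹ / 1.955.

q ≈ 27900 W/m²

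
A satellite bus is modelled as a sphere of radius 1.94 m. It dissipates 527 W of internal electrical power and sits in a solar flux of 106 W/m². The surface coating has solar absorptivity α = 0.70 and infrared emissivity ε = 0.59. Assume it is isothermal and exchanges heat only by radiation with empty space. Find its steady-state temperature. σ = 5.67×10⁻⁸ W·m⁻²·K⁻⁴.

T ≈ 173 K

At steady state, absorbed solar power + internal power = radiated power.
Absorbed: α·S·A_cross = 0.70·106·11.82 = 877.3 W (cross-section πr²).
Total input = 877.3 + 527 = 1404 W.
Radiated: εσ·A_surf·T⁴ with A_surf = 4πr² = 47.29 m².
T⁴ = 1404/(0.59·5.67×10⁻⁸·47.29) = 8.876×10⁸ K⁴.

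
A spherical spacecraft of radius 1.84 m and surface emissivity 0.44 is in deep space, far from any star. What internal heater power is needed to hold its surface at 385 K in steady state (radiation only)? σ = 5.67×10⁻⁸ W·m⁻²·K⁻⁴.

P = εσ·4πr²·T⁴.
4πr² = 42.54 m²; T⁴ = 2.197×10¹⁰ K⁴.
P = 0.44·5.67×10⁻⁸·42.54·2.197×10¹⁰.

P ≈ 23300 W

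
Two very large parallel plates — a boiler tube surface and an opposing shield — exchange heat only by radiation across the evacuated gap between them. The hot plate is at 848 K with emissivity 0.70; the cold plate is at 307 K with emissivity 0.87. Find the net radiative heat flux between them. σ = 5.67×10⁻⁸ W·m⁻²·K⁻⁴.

For two infinite grey parallel plates, q = σ(T₁⁴ − T₂⁴)/(1/ε₁ + 1/ε₂ − 1).
T₁⁴ − T₂⁴ = 5.171×10¹¹ − 8.883×10⁹ = 5.082×10¹¹ K⁴.
1/ε₁ + 1/ε₂ − 1 = 1.429 + 1.149 − 1 = 1.578.
q = 5.67×10⁻⁸ × 5.082×10¹¹ / 1.578.

q ≈ 18300 W/m²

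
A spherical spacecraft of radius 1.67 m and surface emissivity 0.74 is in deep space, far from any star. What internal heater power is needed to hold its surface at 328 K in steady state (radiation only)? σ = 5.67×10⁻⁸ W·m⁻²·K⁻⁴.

P ≈ 17000 W

P = εσ·4πr²·T⁴.
4πr² = 35.05 m²; T⁴ = 1.157×10¹⁰ K⁴.
P = 0.74·5.67×10⁻⁸·35.05·1.157×10¹⁰.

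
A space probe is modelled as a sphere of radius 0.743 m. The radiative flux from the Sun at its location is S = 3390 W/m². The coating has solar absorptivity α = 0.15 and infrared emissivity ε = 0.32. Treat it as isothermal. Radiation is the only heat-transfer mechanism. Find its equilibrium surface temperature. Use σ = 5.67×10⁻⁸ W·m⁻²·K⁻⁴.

At equilibrium, absorbed power = emitted power.
Absorbing cross-section = πr² = 1.734 m²; emitting surface = 4πr² = 6.937 m² (ratio 4).
αS·A_cross = εσ·A_surf·T⁴  ⇒  T⁴ = αS/(ε·4σ).
T⁴ = 0.150·3390/(0.32·4·5.67×10⁻⁸) = 7.006×10⁹ K⁴.
T = (7.006×10⁹)^(1/4).

T ≈ 289 K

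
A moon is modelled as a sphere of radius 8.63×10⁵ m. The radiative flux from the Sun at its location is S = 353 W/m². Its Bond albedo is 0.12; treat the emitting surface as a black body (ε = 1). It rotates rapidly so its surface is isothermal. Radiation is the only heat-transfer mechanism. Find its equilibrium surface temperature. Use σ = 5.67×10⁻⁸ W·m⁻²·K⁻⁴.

T ≈ 192 K

At equilibrium, absorbed power = emitted power.
Absorbing cross-section = πr² = 2.340×10¹² m²; emitting surface = 4πr² = 9.359×10¹² m² (ratio 4).
(1−a)S·A_cross = εσ·A_surf·T⁴  ⇒  T⁴ = (1−a)S/(4σ).
T⁴ = 0.880·353/(4·5.67×10⁻⁸) = 1.370×10⁹ K⁴.
T = (1.370×10⁹)^(1/4).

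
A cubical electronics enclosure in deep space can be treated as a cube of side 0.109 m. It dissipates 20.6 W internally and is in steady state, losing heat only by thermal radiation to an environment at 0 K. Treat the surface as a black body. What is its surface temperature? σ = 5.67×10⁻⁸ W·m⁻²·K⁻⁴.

Steady state: internal power = radiated power, P = εσA T⁴.
Radiating area A = 6L² = 0.07129 m².
T⁴ = P/(εσA) = 20.6/(1.0·5.67×10⁻⁸·0.07129) = 5.097×10⁹ K⁴.
T = (5.097×10⁹)^(1/4).

T ≈ 267 K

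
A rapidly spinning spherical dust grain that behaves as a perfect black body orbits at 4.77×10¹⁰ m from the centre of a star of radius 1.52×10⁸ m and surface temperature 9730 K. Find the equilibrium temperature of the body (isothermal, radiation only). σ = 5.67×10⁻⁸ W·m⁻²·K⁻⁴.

The star's surface emits σT_*⁴; at distance d the flux is S = σT_*⁴(R_*/d)².
S = 5.67×10⁻⁸·(9730)⁴·(1.52×10⁸/4.77×10¹⁰)² = 5160 W/m².
For an isothermal sphere T⁴ = (1−a)S/(4σ) = 2.275×10¹⁰ K⁴.

T ≈ 388 K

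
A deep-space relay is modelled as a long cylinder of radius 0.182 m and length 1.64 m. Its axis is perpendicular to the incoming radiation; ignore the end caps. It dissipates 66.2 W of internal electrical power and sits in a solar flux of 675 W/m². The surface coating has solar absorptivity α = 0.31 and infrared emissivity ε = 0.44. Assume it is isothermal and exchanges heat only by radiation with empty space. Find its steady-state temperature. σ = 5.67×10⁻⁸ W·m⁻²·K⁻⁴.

At steady state, absorbed solar power + internal power = radiated power.
Absorbed: α·S·A_cross = 0.31·675·0.5970 = 124.9 W (cross-section 2rL).
Total input = 124.9 + 66.2 = 191.1 W.
Radiated: εσ·A_surf·T⁴ with A_surf = 2πrL = 1.875 m².
T⁴ = 191.1/(0.44·5.67×10⁻⁸·1.875) = 4.085×10⁹ K⁴.

T ≈ 253 K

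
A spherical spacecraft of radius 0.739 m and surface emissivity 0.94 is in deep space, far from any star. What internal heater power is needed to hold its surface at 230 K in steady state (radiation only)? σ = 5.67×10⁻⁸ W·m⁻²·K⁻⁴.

P = εσ·4πr²·T⁴.
4πr² = 6.863 m²; T⁴ = 2.798×10⁹ K⁴.
P = 0.94·5.67×10⁻⁸·6.863·2.798×10⁹.

P ≈ 1020 W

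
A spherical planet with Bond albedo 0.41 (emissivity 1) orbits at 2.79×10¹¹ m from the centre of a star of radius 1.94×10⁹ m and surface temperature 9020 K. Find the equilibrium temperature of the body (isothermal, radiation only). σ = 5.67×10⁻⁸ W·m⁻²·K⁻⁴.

T ≈ 466 K

The star's surface emits σT_*⁴; at distance d the flux is S = σT_*⁴(R_*/d)².
S = 5.67×10⁻⁸·(9020)⁴·(1.94×10⁹/2.79×10¹¹)² = 18150 W/m².
For an isothermal sphere T⁴ = (1−a)S/(4σ) = 4.721×10¹⁰ K⁴.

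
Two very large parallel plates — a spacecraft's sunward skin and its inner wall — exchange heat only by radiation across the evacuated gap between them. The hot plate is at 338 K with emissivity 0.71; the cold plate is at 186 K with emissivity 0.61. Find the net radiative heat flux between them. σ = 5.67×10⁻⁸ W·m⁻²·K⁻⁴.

For two infinite grey parallel plates, q = σ(T₁⁴ − T₂⁴)/(1/ε₁ + 1/ε₂ − 1).
T₁⁴ − T₂⁴ = 1.305×10¹⁰ − 1.197×10⁹ = 1.185×10¹⁰ K⁴.
1/ε₁ + 1/ε₂ − 1 = 1.408 + 1.639 − 1 = 2.048.
q = 5.67×10⁻⁸ × 1.185×10¹⁰ / 2.048.

q ≈ 328 W/m²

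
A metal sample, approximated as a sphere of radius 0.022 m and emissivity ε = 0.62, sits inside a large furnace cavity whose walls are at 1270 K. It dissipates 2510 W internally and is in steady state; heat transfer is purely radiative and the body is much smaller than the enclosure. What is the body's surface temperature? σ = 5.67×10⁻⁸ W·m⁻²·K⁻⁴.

For a small grey body in a large enclosure, net radiated power = εσA(T⁴ − T_w⁴).
Steady state: P = εσA(T⁴ − T_w⁴) with A = 4πr² = 0.006082 m².
T⁴ = P/(εσA) + T_w⁴ = 2510/(0.62·5.67×10⁻⁸·0.006082) + (1270)⁴
    = 1.174×10¹³ + 2.601×10¹² = 1.434×10¹³ K⁴.

T ≈ 1950 K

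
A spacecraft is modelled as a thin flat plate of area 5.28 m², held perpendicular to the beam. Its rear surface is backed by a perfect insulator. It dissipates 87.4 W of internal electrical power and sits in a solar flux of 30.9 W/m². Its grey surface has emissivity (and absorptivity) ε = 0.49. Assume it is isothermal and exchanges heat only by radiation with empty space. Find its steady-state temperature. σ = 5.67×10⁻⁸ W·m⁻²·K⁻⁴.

At steady state, absorbed solar power + internal power = radiated power.
Absorbed: α·S·A_cross = 0.49·30.9·5.280 = 79.94 W (cross-section A).
Total input = 79.94 + 87.4 = 167.3 W.
Radiated: εσ·A_surf·T⁴ with A_surf = A = 5.280 m².
T⁴ = 167.3/(0.49·5.67×10⁻⁸·5.280) = 1.141×10⁹ K⁴.

T ≈ 184 K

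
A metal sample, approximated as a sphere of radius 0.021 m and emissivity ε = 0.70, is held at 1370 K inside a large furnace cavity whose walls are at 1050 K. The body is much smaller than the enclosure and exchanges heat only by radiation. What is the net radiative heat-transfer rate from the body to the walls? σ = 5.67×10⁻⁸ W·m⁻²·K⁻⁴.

P_net ≈ 507 W

For a small grey body in a large enclosure: P_net = εσA(T_body⁴ − T_wall⁴).
A = 4πr² = 0.005542 m²; T_body⁴ − T_wall⁴ = 3.523×10¹² − 1.216×10¹² = 2.307×10¹² K⁴.
|P_net| = 0.70·5.67×10⁻⁸·0.005542·2.307×10¹².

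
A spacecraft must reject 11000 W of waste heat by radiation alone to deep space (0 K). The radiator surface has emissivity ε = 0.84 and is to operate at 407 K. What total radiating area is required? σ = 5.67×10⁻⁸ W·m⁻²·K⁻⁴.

A ≈ 8.42 m²

P = εσA T⁴ ⇒ A = P/(εσT⁴).
T⁴ = 2.744×10¹⁰ K⁴.
A = 11000/(0.84 × 5.67×10⁻⁸ × 2.744×10¹⁰).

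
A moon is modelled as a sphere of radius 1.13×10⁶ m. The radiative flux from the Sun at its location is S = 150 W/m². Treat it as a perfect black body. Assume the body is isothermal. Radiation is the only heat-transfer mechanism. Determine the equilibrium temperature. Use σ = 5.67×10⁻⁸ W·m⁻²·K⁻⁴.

At equilibrium, absorbed power = emitted power.
Absorbing cross-section = πr² = 4.011×10¹² m²; emitting surface = 4πr² = 1.605×10¹³ m² (ratio 4).
S·A_cross = εσ·A_surf·T⁴  ⇒  T⁴ = S/(4σ).
T⁴ = 1.00·150/(4·5.67×10⁻⁸) = 6.614×10⁸ K⁴.
T = (6.614×10⁸)^(1/4).

T ≈ 160 K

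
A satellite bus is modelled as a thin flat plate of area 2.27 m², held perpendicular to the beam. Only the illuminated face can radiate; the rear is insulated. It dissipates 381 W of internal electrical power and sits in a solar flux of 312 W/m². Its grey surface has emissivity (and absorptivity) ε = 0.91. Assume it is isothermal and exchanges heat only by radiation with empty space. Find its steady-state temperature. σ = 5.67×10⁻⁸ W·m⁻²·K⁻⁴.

At steady state, absorbed solar power + internal power = radiated power.
Absorbed: α·S·A_cross = 0.91·312·2.270 = 644.5 W (cross-section A).
Total input = 644.5 + 381 = 1025 W.
Radiated: εσ·A_surf·T⁴ with A_surf = A = 2.270 m².
T⁴ = 1025/(0.91·5.67×10⁻⁸·2.270) = 8.756×10⁹ K⁴.

T ≈ 306 K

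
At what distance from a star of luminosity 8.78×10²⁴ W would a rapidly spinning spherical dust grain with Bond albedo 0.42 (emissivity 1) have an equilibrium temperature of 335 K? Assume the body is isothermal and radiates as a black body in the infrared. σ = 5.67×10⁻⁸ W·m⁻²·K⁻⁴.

d ≈ 1.19×10¹⁰ m

For an isothermal black-emitting sphere, (1−a)S·πr² = σ·4πr²·T⁴ ⇒ S = 4σT⁴/(1−a).
S = 4·5.67×10⁻⁸·(335)⁴/0.580 = 4925 W/m².
Flux falls as S = L/(4πd²), so d = √(L/(4πS)) = √(8.78×10²⁴/(4π·4925)).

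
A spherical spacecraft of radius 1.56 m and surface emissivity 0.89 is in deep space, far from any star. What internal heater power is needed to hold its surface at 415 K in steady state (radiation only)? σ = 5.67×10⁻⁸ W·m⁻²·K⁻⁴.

P = εσ·4πr²·T⁴.
4πr² = 30.58 m²; T⁴ = 2.966×10¹⁰ K⁴.
P = 0.89·5.67×10⁻⁸·30.58·2.966×10¹⁰.

P ≈ 45800 W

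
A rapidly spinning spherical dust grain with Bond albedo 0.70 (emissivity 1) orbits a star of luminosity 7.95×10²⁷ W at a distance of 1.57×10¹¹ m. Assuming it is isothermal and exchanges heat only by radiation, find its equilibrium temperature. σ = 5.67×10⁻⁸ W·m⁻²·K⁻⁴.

T ≈ 429 K

First find the stellar flux at distance d: S = L/(4πd²) = 7.95×10²⁷/(4π·(1.57×10¹¹)²) = 25670 W/m².
For an isothermal sphere, absorbed (1−a)S·πr² = emitted σ·4πr²·T⁴, so T⁴ = (1−a)S/(4σ).
T⁴ = 0.300·25670/(4·5.67×10⁻⁸) = 3.395×10¹⁰ K⁴.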